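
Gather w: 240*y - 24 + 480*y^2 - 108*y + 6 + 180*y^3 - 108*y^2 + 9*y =180*y^3 + 372*y^2 + 141*y - 18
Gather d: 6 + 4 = 10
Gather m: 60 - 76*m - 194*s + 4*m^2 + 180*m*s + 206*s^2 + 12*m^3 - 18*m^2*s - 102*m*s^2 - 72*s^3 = 12*m^3 + m^2*(4 - 18*s) + m*(-102*s^2 + 180*s - 76) - 72*s^3 + 206*s^2 - 194*s + 60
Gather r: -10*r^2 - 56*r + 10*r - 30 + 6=-10*r^2 - 46*r - 24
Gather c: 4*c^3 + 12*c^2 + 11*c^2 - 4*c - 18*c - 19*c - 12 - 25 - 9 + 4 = 4*c^3 + 23*c^2 - 41*c - 42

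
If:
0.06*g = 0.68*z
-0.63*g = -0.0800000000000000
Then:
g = 0.13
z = 0.01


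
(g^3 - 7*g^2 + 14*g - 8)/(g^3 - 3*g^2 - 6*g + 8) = (g - 2)/(g + 2)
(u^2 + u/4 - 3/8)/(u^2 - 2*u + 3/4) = (4*u + 3)/(2*(2*u - 3))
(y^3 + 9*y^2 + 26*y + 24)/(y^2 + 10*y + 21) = (y^2 + 6*y + 8)/(y + 7)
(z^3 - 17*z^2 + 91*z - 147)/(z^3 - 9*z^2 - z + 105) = (z^2 - 10*z + 21)/(z^2 - 2*z - 15)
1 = 1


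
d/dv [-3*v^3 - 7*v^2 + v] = -9*v^2 - 14*v + 1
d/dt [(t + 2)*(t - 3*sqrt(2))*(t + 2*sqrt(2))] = 3*t^2 - 2*sqrt(2)*t + 4*t - 12 - 2*sqrt(2)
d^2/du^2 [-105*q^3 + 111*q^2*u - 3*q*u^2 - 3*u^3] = -6*q - 18*u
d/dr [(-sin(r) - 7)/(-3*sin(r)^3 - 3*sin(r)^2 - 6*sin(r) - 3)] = -(2*sin(r)^3 + 22*sin(r)^2 + 14*sin(r) + 13)*cos(r)/(3*(sin(r)^3 + sin(r)^2 + 2*sin(r) + 1)^2)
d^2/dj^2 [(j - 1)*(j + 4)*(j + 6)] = 6*j + 18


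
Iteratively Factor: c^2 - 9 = (c - 3)*(c + 3)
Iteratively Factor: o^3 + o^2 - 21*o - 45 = (o + 3)*(o^2 - 2*o - 15) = (o - 5)*(o + 3)*(o + 3)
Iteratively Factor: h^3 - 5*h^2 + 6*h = (h - 2)*(h^2 - 3*h) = (h - 3)*(h - 2)*(h)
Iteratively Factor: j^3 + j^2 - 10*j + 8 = (j - 2)*(j^2 + 3*j - 4) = (j - 2)*(j + 4)*(j - 1)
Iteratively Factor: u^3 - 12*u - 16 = (u + 2)*(u^2 - 2*u - 8) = (u - 4)*(u + 2)*(u + 2)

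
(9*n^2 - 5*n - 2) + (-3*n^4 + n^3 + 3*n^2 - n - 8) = -3*n^4 + n^3 + 12*n^2 - 6*n - 10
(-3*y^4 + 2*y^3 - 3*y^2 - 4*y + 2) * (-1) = 3*y^4 - 2*y^3 + 3*y^2 + 4*y - 2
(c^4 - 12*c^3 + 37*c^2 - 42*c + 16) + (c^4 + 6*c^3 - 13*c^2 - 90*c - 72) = 2*c^4 - 6*c^3 + 24*c^2 - 132*c - 56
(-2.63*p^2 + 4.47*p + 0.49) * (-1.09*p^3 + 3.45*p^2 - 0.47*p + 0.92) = 2.8667*p^5 - 13.9458*p^4 + 16.1235*p^3 - 2.83*p^2 + 3.8821*p + 0.4508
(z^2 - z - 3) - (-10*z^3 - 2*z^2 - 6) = 10*z^3 + 3*z^2 - z + 3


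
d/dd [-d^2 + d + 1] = 1 - 2*d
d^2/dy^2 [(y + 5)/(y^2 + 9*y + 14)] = 2*((y + 5)*(2*y + 9)^2 - (3*y + 14)*(y^2 + 9*y + 14))/(y^2 + 9*y + 14)^3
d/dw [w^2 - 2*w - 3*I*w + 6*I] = 2*w - 2 - 3*I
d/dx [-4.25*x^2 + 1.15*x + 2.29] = 1.15 - 8.5*x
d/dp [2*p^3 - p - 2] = 6*p^2 - 1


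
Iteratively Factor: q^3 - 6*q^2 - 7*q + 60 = (q - 4)*(q^2 - 2*q - 15) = (q - 4)*(q + 3)*(q - 5)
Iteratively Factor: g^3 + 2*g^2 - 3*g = (g - 1)*(g^2 + 3*g) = g*(g - 1)*(g + 3)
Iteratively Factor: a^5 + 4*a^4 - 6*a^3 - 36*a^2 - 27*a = (a + 3)*(a^4 + a^3 - 9*a^2 - 9*a) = a*(a + 3)*(a^3 + a^2 - 9*a - 9) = a*(a + 3)^2*(a^2 - 2*a - 3) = a*(a - 3)*(a + 3)^2*(a + 1)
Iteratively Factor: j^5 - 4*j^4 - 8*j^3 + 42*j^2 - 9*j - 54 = (j + 1)*(j^4 - 5*j^3 - 3*j^2 + 45*j - 54) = (j - 3)*(j + 1)*(j^3 - 2*j^2 - 9*j + 18) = (j - 3)^2*(j + 1)*(j^2 + j - 6) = (j - 3)^2*(j + 1)*(j + 3)*(j - 2)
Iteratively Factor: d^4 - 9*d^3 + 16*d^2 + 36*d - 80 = (d - 2)*(d^3 - 7*d^2 + 2*d + 40) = (d - 2)*(d + 2)*(d^2 - 9*d + 20) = (d - 5)*(d - 2)*(d + 2)*(d - 4)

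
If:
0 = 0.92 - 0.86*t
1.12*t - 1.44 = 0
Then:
No Solution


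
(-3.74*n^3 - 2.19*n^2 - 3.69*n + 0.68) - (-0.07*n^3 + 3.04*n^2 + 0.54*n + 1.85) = -3.67*n^3 - 5.23*n^2 - 4.23*n - 1.17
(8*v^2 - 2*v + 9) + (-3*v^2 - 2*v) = 5*v^2 - 4*v + 9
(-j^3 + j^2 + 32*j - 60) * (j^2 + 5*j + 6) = -j^5 - 4*j^4 + 31*j^3 + 106*j^2 - 108*j - 360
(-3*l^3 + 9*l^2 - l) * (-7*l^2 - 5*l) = 21*l^5 - 48*l^4 - 38*l^3 + 5*l^2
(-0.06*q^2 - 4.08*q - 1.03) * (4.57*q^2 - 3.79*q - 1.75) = -0.2742*q^4 - 18.4182*q^3 + 10.8611*q^2 + 11.0437*q + 1.8025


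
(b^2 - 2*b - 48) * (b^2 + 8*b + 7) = b^4 + 6*b^3 - 57*b^2 - 398*b - 336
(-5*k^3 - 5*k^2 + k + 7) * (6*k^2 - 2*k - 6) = -30*k^5 - 20*k^4 + 46*k^3 + 70*k^2 - 20*k - 42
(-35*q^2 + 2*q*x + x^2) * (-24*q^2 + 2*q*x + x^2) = 840*q^4 - 118*q^3*x - 55*q^2*x^2 + 4*q*x^3 + x^4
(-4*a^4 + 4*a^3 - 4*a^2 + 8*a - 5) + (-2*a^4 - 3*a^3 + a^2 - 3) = -6*a^4 + a^3 - 3*a^2 + 8*a - 8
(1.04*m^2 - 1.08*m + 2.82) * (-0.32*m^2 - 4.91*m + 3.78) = -0.3328*m^4 - 4.7608*m^3 + 8.3316*m^2 - 17.9286*m + 10.6596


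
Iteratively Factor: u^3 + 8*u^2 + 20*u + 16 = (u + 4)*(u^2 + 4*u + 4) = (u + 2)*(u + 4)*(u + 2)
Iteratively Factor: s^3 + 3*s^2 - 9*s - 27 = (s + 3)*(s^2 - 9) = (s + 3)^2*(s - 3)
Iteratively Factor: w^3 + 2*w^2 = (w + 2)*(w^2) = w*(w + 2)*(w)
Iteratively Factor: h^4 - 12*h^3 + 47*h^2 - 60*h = (h - 4)*(h^3 - 8*h^2 + 15*h) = (h - 5)*(h - 4)*(h^2 - 3*h) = (h - 5)*(h - 4)*(h - 3)*(h)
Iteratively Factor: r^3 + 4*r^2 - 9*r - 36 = (r + 3)*(r^2 + r - 12) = (r + 3)*(r + 4)*(r - 3)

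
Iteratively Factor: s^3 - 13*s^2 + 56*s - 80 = (s - 5)*(s^2 - 8*s + 16) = (s - 5)*(s - 4)*(s - 4)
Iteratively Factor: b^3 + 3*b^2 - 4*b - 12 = (b + 3)*(b^2 - 4) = (b + 2)*(b + 3)*(b - 2)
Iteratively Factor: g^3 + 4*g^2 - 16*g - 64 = (g - 4)*(g^2 + 8*g + 16) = (g - 4)*(g + 4)*(g + 4)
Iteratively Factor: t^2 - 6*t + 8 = (t - 2)*(t - 4)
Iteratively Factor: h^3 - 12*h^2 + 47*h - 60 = (h - 4)*(h^2 - 8*h + 15) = (h - 5)*(h - 4)*(h - 3)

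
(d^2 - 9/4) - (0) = d^2 - 9/4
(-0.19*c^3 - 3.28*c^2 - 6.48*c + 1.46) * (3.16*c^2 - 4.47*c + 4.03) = -0.6004*c^5 - 9.5155*c^4 - 6.5809*c^3 + 20.3608*c^2 - 32.6406*c + 5.8838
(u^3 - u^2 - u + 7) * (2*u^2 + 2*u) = 2*u^5 - 4*u^3 + 12*u^2 + 14*u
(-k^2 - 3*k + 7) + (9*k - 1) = -k^2 + 6*k + 6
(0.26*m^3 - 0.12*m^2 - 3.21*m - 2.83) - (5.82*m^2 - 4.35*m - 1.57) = 0.26*m^3 - 5.94*m^2 + 1.14*m - 1.26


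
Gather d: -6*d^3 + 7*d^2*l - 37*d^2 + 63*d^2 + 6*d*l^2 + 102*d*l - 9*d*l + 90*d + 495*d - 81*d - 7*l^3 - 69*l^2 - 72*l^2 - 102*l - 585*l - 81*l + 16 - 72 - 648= -6*d^3 + d^2*(7*l + 26) + d*(6*l^2 + 93*l + 504) - 7*l^3 - 141*l^2 - 768*l - 704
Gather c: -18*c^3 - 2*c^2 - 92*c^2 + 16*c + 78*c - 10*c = -18*c^3 - 94*c^2 + 84*c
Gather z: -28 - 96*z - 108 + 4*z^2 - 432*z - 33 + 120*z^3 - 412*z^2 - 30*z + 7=120*z^3 - 408*z^2 - 558*z - 162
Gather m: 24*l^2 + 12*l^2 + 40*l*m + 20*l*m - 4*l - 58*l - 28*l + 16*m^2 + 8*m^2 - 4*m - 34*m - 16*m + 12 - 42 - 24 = 36*l^2 - 90*l + 24*m^2 + m*(60*l - 54) - 54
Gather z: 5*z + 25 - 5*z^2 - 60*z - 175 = -5*z^2 - 55*z - 150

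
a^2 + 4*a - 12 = (a - 2)*(a + 6)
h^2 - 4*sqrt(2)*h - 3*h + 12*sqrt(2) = (h - 3)*(h - 4*sqrt(2))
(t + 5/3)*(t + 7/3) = t^2 + 4*t + 35/9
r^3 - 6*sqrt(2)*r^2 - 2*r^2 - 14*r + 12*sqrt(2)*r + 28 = (r - 2)*(r - 7*sqrt(2))*(r + sqrt(2))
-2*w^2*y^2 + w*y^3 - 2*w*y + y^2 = y*(-2*w + y)*(w*y + 1)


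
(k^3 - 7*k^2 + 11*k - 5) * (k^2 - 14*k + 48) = k^5 - 21*k^4 + 157*k^3 - 495*k^2 + 598*k - 240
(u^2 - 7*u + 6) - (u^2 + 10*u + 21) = -17*u - 15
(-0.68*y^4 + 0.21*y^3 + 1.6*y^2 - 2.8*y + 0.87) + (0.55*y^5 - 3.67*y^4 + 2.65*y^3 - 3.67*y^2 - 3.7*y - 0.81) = 0.55*y^5 - 4.35*y^4 + 2.86*y^3 - 2.07*y^2 - 6.5*y + 0.0599999999999999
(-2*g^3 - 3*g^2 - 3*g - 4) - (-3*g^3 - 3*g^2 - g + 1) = g^3 - 2*g - 5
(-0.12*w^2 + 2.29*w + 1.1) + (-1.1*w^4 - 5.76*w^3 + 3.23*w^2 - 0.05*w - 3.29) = -1.1*w^4 - 5.76*w^3 + 3.11*w^2 + 2.24*w - 2.19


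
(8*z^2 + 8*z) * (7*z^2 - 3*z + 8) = 56*z^4 + 32*z^3 + 40*z^2 + 64*z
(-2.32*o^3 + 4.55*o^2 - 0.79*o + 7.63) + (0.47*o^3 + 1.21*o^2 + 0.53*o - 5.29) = -1.85*o^3 + 5.76*o^2 - 0.26*o + 2.34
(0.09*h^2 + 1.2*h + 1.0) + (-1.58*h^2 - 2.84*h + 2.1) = -1.49*h^2 - 1.64*h + 3.1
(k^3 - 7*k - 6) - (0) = k^3 - 7*k - 6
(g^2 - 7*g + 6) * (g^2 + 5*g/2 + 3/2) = g^4 - 9*g^3/2 - 10*g^2 + 9*g/2 + 9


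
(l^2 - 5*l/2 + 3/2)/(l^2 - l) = (l - 3/2)/l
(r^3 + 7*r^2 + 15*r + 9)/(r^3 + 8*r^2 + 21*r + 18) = (r + 1)/(r + 2)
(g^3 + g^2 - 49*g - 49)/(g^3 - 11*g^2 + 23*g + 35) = (g + 7)/(g - 5)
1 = 1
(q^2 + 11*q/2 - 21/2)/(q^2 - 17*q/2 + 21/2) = (q + 7)/(q - 7)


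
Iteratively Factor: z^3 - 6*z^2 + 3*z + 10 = (z - 5)*(z^2 - z - 2) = (z - 5)*(z + 1)*(z - 2)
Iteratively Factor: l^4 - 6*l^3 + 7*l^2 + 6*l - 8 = (l - 4)*(l^3 - 2*l^2 - l + 2) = (l - 4)*(l - 2)*(l^2 - 1) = (l - 4)*(l - 2)*(l - 1)*(l + 1)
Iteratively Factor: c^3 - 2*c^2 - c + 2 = (c + 1)*(c^2 - 3*c + 2) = (c - 1)*(c + 1)*(c - 2)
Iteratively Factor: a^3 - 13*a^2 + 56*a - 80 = (a - 5)*(a^2 - 8*a + 16) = (a - 5)*(a - 4)*(a - 4)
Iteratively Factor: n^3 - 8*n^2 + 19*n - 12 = (n - 4)*(n^2 - 4*n + 3) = (n - 4)*(n - 3)*(n - 1)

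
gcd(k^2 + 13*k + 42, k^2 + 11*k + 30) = k + 6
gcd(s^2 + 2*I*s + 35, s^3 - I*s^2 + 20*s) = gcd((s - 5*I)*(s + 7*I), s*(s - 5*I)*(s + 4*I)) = s - 5*I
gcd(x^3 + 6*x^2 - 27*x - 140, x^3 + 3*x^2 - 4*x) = x + 4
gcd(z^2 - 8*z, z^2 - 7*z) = z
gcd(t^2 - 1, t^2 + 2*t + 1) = t + 1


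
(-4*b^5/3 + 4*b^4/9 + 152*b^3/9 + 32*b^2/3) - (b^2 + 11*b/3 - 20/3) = -4*b^5/3 + 4*b^4/9 + 152*b^3/9 + 29*b^2/3 - 11*b/3 + 20/3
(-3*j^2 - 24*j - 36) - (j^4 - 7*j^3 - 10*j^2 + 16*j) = -j^4 + 7*j^3 + 7*j^2 - 40*j - 36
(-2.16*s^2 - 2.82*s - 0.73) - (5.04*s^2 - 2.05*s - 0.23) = -7.2*s^2 - 0.77*s - 0.5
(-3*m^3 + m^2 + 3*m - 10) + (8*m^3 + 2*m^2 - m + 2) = 5*m^3 + 3*m^2 + 2*m - 8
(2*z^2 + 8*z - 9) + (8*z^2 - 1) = 10*z^2 + 8*z - 10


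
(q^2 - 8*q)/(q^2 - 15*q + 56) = q/(q - 7)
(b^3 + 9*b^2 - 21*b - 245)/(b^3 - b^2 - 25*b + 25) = (b^2 + 14*b + 49)/(b^2 + 4*b - 5)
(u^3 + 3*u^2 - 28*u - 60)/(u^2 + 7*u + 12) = (u^3 + 3*u^2 - 28*u - 60)/(u^2 + 7*u + 12)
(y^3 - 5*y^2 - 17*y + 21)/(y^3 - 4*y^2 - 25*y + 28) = (y + 3)/(y + 4)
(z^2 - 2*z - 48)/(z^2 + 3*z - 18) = (z - 8)/(z - 3)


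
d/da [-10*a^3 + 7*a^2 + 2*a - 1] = -30*a^2 + 14*a + 2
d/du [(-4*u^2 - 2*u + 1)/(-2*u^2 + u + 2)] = (-8*u^2 - 12*u - 5)/(4*u^4 - 4*u^3 - 7*u^2 + 4*u + 4)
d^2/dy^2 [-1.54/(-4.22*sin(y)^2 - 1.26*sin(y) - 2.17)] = (-109.699744*sin(y)^4 - 24.565464*sin(y)^3 + 218.514296*sin(y)^2 + 53.341596*sin(y) - 23.314984)/(4.22*sin(y)^2 + 1.26*sin(y) + 2.17)^3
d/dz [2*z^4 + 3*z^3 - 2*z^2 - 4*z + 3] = 8*z^3 + 9*z^2 - 4*z - 4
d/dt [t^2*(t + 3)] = 3*t*(t + 2)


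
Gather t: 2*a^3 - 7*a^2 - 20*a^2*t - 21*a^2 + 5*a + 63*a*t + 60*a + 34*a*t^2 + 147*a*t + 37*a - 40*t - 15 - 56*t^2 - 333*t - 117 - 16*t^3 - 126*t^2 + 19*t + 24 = 2*a^3 - 28*a^2 + 102*a - 16*t^3 + t^2*(34*a - 182) + t*(-20*a^2 + 210*a - 354) - 108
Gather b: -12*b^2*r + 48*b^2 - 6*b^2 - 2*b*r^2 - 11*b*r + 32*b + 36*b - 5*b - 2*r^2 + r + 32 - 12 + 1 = b^2*(42 - 12*r) + b*(-2*r^2 - 11*r + 63) - 2*r^2 + r + 21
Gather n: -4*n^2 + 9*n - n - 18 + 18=-4*n^2 + 8*n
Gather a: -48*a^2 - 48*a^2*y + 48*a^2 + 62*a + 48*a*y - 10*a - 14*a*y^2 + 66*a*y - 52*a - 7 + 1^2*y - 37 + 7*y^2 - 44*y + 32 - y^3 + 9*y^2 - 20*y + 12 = -48*a^2*y + a*(-14*y^2 + 114*y) - y^3 + 16*y^2 - 63*y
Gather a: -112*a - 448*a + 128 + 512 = 640 - 560*a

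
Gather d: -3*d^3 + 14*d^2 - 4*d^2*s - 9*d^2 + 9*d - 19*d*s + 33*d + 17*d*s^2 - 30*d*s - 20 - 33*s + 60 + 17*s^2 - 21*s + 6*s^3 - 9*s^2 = -3*d^3 + d^2*(5 - 4*s) + d*(17*s^2 - 49*s + 42) + 6*s^3 + 8*s^2 - 54*s + 40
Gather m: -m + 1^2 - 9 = -m - 8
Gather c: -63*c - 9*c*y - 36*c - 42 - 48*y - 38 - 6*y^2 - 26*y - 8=c*(-9*y - 99) - 6*y^2 - 74*y - 88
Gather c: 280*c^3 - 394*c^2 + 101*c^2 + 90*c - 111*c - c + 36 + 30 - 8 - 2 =280*c^3 - 293*c^2 - 22*c + 56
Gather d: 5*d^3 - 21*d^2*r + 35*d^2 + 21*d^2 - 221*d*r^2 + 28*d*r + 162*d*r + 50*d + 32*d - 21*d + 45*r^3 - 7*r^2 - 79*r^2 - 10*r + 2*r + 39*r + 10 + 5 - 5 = 5*d^3 + d^2*(56 - 21*r) + d*(-221*r^2 + 190*r + 61) + 45*r^3 - 86*r^2 + 31*r + 10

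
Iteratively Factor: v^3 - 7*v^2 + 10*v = (v)*(v^2 - 7*v + 10) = v*(v - 5)*(v - 2)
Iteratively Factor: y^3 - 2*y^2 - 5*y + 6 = (y - 3)*(y^2 + y - 2) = (y - 3)*(y - 1)*(y + 2)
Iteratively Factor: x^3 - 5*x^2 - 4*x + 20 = (x - 5)*(x^2 - 4) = (x - 5)*(x - 2)*(x + 2)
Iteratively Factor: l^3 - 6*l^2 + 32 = (l + 2)*(l^2 - 8*l + 16) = (l - 4)*(l + 2)*(l - 4)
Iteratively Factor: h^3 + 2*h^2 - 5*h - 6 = (h + 3)*(h^2 - h - 2) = (h - 2)*(h + 3)*(h + 1)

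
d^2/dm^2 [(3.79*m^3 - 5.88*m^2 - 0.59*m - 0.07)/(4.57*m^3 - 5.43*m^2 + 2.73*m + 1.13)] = (-2.27373675443232e-13*m^7 - 57.507966000001*m^6 - 357.63906*m^5 + 275.595678*m^4 + 361.50528*m^3 - 127.385718*m^2 + 15.71058*m - 13.278594)/(95.443993*m^9 - 340.215021*m^8 + 575.28531*m^7 - 495.774534*m^6 + 175.414212*m^5 + 63.134028*m^4 - 62.653326*m^3 + 4.46463*m^2 + 10.457811*m + 1.442897)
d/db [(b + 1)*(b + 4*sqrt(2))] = 2*b + 1 + 4*sqrt(2)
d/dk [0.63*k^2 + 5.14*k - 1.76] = 1.26*k + 5.14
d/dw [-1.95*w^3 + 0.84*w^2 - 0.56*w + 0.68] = -5.85*w^2 + 1.68*w - 0.56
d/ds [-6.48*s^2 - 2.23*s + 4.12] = -12.96*s - 2.23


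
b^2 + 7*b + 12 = (b + 3)*(b + 4)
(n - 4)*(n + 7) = n^2 + 3*n - 28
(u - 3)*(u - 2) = u^2 - 5*u + 6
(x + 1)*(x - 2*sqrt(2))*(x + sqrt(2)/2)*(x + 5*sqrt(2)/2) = x^4 + x^3 + sqrt(2)*x^3 - 19*x^2/2 + sqrt(2)*x^2 - 19*x/2 - 5*sqrt(2)*x - 5*sqrt(2)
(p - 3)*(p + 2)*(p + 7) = p^3 + 6*p^2 - 13*p - 42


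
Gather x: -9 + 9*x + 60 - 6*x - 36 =3*x + 15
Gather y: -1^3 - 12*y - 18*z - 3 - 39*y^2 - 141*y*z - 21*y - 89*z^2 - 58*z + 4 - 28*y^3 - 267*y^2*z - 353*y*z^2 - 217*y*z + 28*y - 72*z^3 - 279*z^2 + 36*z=-28*y^3 + y^2*(-267*z - 39) + y*(-353*z^2 - 358*z - 5) - 72*z^3 - 368*z^2 - 40*z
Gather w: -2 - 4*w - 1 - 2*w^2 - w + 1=-2*w^2 - 5*w - 2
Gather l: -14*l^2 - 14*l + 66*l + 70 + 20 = -14*l^2 + 52*l + 90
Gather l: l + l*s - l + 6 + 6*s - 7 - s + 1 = l*s + 5*s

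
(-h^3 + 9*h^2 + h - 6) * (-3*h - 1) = 3*h^4 - 26*h^3 - 12*h^2 + 17*h + 6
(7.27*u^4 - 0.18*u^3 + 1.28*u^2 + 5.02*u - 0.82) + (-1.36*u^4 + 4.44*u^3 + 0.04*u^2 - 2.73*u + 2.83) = 5.91*u^4 + 4.26*u^3 + 1.32*u^2 + 2.29*u + 2.01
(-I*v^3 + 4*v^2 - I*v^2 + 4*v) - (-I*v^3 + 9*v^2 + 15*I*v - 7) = -5*v^2 - I*v^2 + 4*v - 15*I*v + 7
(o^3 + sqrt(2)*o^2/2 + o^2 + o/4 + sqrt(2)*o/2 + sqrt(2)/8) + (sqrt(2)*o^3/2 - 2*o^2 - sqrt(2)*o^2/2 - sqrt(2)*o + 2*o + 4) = sqrt(2)*o^3/2 + o^3 - o^2 - sqrt(2)*o/2 + 9*o/4 + sqrt(2)/8 + 4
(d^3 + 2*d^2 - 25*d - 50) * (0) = 0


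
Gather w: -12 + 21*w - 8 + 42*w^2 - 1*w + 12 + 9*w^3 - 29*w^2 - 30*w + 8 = 9*w^3 + 13*w^2 - 10*w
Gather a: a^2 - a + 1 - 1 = a^2 - a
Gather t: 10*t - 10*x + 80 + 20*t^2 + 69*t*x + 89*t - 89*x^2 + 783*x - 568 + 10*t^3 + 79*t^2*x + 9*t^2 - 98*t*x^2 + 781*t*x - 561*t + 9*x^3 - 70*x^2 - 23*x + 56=10*t^3 + t^2*(79*x + 29) + t*(-98*x^2 + 850*x - 462) + 9*x^3 - 159*x^2 + 750*x - 432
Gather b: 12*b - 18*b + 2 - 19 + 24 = 7 - 6*b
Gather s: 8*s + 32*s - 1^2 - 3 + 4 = 40*s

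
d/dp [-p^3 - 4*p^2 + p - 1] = -3*p^2 - 8*p + 1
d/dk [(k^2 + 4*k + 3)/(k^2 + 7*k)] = 3*(k^2 - 2*k - 7)/(k^2*(k^2 + 14*k + 49))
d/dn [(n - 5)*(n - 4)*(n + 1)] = 3*n^2 - 16*n + 11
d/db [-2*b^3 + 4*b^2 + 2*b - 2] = -6*b^2 + 8*b + 2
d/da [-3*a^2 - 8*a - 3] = -6*a - 8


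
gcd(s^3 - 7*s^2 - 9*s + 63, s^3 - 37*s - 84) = s^2 - 4*s - 21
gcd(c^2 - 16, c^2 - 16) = c^2 - 16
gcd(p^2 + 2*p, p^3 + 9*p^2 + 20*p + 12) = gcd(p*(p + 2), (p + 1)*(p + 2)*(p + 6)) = p + 2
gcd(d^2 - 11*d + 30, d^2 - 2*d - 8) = 1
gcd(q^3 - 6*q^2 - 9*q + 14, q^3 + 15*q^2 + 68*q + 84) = q + 2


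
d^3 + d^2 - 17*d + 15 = (d - 3)*(d - 1)*(d + 5)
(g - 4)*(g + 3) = g^2 - g - 12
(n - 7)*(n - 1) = n^2 - 8*n + 7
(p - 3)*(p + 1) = p^2 - 2*p - 3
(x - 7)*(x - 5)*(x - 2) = x^3 - 14*x^2 + 59*x - 70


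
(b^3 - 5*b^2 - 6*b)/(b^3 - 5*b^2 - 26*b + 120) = b*(b + 1)/(b^2 + b - 20)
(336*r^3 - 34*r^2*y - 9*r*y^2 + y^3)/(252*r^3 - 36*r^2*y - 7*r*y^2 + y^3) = (-8*r + y)/(-6*r + y)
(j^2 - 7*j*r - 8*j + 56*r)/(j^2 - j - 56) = (j - 7*r)/(j + 7)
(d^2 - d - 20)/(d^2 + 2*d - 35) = (d + 4)/(d + 7)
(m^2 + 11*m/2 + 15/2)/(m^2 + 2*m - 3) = (m + 5/2)/(m - 1)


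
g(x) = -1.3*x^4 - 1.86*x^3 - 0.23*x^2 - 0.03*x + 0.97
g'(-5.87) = 862.16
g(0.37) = 0.81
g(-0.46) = 1.06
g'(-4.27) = 305.04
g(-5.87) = -1174.03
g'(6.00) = -1326.87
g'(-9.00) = 3342.93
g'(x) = -5.2*x^3 - 5.58*x^2 - 0.46*x - 0.03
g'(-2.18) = 28.33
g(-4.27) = -290.46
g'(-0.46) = -0.49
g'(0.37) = -1.23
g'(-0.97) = -0.09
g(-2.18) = -10.15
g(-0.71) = 1.21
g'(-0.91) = -0.31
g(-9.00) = -7190.75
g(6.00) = -2094.05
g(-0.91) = 1.32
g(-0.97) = 1.33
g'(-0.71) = -0.66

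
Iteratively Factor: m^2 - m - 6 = (m - 3)*(m + 2)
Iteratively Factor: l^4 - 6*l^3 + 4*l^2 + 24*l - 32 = (l - 2)*(l^3 - 4*l^2 - 4*l + 16) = (l - 2)^2*(l^2 - 2*l - 8) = (l - 2)^2*(l + 2)*(l - 4)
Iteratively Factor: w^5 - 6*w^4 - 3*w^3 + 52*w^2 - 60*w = (w - 5)*(w^4 - w^3 - 8*w^2 + 12*w) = (w - 5)*(w - 2)*(w^3 + w^2 - 6*w) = w*(w - 5)*(w - 2)*(w^2 + w - 6) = w*(w - 5)*(w - 2)^2*(w + 3)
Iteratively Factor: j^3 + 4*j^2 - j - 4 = (j - 1)*(j^2 + 5*j + 4) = (j - 1)*(j + 4)*(j + 1)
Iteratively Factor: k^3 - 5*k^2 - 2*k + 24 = (k + 2)*(k^2 - 7*k + 12) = (k - 3)*(k + 2)*(k - 4)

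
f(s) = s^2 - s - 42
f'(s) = 2*s - 1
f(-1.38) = -38.72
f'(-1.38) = -3.76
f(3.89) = -30.76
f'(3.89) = 6.78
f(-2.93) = -30.49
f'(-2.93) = -6.86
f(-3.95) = -22.45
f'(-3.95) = -8.90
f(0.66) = -42.22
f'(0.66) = 0.32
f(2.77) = -37.10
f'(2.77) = 4.54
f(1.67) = -40.88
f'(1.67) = 2.34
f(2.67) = -37.54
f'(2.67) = 4.34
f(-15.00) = 198.00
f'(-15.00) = -31.00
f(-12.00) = 114.00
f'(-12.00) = -25.00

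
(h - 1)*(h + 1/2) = h^2 - h/2 - 1/2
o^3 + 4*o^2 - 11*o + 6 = (o - 1)^2*(o + 6)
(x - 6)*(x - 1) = x^2 - 7*x + 6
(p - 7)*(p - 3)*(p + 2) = p^3 - 8*p^2 + p + 42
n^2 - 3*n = n*(n - 3)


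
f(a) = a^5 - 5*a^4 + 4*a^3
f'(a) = 5*a^4 - 20*a^3 + 12*a^2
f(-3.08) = -844.01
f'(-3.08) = 1148.16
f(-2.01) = -146.90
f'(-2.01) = 292.51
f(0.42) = 0.15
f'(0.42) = 0.79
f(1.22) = -1.11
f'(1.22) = -7.38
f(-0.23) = -0.06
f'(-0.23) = 0.89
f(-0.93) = -7.65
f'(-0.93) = 30.21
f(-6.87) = -27737.96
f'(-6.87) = 18188.95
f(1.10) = -0.39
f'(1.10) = -4.78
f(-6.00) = -15120.00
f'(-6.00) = 11232.00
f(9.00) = 29160.00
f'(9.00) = 19197.00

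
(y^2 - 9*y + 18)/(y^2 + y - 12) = (y - 6)/(y + 4)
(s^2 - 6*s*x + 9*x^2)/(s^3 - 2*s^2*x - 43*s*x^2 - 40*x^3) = (-s^2 + 6*s*x - 9*x^2)/(-s^3 + 2*s^2*x + 43*s*x^2 + 40*x^3)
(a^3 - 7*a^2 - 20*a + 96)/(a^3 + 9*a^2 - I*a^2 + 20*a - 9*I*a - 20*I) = (a^2 - 11*a + 24)/(a^2 + a*(5 - I) - 5*I)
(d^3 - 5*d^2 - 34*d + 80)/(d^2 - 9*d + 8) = (d^2 + 3*d - 10)/(d - 1)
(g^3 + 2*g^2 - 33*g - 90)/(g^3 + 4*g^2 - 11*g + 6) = (g^3 + 2*g^2 - 33*g - 90)/(g^3 + 4*g^2 - 11*g + 6)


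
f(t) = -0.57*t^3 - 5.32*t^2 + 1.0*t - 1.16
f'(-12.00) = -117.56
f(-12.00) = 205.72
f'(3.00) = -46.31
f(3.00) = -61.43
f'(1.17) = -13.79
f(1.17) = -8.19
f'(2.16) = -29.96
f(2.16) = -29.57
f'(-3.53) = 17.25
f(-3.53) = -45.91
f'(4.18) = -73.35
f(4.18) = -131.56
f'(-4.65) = 13.50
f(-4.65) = -63.53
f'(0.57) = -5.62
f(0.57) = -2.42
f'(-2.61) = 17.12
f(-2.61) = -29.88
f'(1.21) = -14.38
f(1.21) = -8.75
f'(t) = -1.71*t^2 - 10.64*t + 1.0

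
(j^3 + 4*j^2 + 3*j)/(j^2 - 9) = j*(j + 1)/(j - 3)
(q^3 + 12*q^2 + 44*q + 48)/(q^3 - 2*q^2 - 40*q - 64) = (q + 6)/(q - 8)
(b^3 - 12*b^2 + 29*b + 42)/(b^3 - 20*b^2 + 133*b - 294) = (b + 1)/(b - 7)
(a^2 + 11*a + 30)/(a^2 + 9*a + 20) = (a + 6)/(a + 4)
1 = 1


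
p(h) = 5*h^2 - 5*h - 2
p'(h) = 10*h - 5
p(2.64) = 19.65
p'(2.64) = 21.40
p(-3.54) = 78.36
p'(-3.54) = -40.40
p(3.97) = 56.95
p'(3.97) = 34.70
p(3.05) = 29.26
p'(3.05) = 25.50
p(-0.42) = 0.98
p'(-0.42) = -9.20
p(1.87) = 6.13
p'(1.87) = 13.70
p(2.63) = 19.43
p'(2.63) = 21.30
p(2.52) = 17.15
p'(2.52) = 20.20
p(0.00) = -2.00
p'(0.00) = -5.00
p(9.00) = 358.00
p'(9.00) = 85.00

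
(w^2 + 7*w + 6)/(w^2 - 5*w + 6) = (w^2 + 7*w + 6)/(w^2 - 5*w + 6)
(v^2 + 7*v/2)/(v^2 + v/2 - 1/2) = v*(2*v + 7)/(2*v^2 + v - 1)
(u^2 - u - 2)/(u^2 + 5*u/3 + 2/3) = 3*(u - 2)/(3*u + 2)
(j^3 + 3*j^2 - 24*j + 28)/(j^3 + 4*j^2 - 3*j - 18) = (j^2 + 5*j - 14)/(j^2 + 6*j + 9)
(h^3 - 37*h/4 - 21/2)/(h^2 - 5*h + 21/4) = (2*h^2 + 7*h + 6)/(2*h - 3)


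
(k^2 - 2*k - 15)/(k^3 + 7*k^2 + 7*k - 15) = (k - 5)/(k^2 + 4*k - 5)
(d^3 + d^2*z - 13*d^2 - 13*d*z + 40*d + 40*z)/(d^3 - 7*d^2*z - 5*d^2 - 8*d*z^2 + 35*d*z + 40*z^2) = (8 - d)/(-d + 8*z)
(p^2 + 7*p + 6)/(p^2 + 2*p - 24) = (p + 1)/(p - 4)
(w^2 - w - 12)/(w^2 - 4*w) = (w + 3)/w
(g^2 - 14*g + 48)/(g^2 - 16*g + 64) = (g - 6)/(g - 8)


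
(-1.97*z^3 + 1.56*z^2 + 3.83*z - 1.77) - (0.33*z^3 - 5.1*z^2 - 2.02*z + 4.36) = -2.3*z^3 + 6.66*z^2 + 5.85*z - 6.13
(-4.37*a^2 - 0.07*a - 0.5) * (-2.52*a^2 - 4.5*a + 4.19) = 11.0124*a^4 + 19.8414*a^3 - 16.7353*a^2 + 1.9567*a - 2.095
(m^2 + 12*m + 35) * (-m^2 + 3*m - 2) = -m^4 - 9*m^3 - m^2 + 81*m - 70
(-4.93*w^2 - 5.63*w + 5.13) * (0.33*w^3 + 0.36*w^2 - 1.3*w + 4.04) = -1.6269*w^5 - 3.6327*w^4 + 6.0751*w^3 - 10.7514*w^2 - 29.4142*w + 20.7252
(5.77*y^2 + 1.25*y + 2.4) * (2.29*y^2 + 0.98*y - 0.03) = 13.2133*y^4 + 8.5171*y^3 + 6.5479*y^2 + 2.3145*y - 0.072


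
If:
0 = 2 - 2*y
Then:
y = 1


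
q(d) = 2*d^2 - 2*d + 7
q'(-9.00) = -38.00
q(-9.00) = 187.00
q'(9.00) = 34.00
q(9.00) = 151.00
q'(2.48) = 7.92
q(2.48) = 14.34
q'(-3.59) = -16.36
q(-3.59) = 39.96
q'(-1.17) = -6.68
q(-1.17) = 12.08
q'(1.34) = 3.36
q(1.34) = 7.91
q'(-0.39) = -3.56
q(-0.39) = 8.08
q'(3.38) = 11.52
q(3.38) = 23.09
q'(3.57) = 12.28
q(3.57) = 25.35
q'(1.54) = 4.16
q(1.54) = 8.66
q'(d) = 4*d - 2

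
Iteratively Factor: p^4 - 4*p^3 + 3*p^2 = (p - 3)*(p^3 - p^2) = p*(p - 3)*(p^2 - p) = p^2*(p - 3)*(p - 1)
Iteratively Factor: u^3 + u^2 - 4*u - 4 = (u - 2)*(u^2 + 3*u + 2) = (u - 2)*(u + 1)*(u + 2)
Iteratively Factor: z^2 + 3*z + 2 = (z + 2)*(z + 1)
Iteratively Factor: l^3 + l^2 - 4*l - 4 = (l - 2)*(l^2 + 3*l + 2) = (l - 2)*(l + 1)*(l + 2)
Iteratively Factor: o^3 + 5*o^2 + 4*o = (o + 1)*(o^2 + 4*o) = (o + 1)*(o + 4)*(o)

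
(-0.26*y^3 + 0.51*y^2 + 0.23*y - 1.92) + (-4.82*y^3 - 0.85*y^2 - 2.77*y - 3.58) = -5.08*y^3 - 0.34*y^2 - 2.54*y - 5.5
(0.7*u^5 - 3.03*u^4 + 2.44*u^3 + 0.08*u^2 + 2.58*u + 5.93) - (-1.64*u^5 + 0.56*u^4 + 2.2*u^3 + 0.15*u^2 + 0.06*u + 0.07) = 2.34*u^5 - 3.59*u^4 + 0.24*u^3 - 0.07*u^2 + 2.52*u + 5.86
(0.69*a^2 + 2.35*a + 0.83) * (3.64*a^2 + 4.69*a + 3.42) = 2.5116*a^4 + 11.7901*a^3 + 16.4025*a^2 + 11.9297*a + 2.8386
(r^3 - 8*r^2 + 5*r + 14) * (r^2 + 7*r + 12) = r^5 - r^4 - 39*r^3 - 47*r^2 + 158*r + 168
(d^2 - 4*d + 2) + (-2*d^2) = -d^2 - 4*d + 2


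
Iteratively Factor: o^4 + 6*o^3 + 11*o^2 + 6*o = (o + 3)*(o^3 + 3*o^2 + 2*o) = (o + 2)*(o + 3)*(o^2 + o) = o*(o + 2)*(o + 3)*(o + 1)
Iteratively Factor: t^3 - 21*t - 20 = (t + 4)*(t^2 - 4*t - 5) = (t + 1)*(t + 4)*(t - 5)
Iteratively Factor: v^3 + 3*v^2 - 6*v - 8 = (v + 4)*(v^2 - v - 2) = (v - 2)*(v + 4)*(v + 1)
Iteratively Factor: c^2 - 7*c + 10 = (c - 5)*(c - 2)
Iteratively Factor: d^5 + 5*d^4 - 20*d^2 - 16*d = (d)*(d^4 + 5*d^3 - 20*d - 16) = d*(d - 2)*(d^3 + 7*d^2 + 14*d + 8) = d*(d - 2)*(d + 4)*(d^2 + 3*d + 2) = d*(d - 2)*(d + 1)*(d + 4)*(d + 2)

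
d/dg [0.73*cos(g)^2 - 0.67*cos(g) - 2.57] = (0.67 - 1.46*cos(g))*sin(g)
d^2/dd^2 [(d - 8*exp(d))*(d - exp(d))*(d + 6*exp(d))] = -3*d^2*exp(d) - 184*d*exp(2*d) - 12*d*exp(d) + 6*d + 432*exp(3*d) - 184*exp(2*d) - 6*exp(d)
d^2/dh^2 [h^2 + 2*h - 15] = 2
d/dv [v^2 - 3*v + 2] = 2*v - 3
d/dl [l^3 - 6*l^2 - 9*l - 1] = 3*l^2 - 12*l - 9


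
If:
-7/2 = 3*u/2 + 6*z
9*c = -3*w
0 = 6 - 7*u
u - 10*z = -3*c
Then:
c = -53/18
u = 6/7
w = 53/6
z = -67/84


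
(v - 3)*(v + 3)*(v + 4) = v^3 + 4*v^2 - 9*v - 36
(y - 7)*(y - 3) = y^2 - 10*y + 21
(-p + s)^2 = p^2 - 2*p*s + s^2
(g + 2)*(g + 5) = g^2 + 7*g + 10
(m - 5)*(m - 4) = m^2 - 9*m + 20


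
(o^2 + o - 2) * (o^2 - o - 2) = o^4 - 5*o^2 + 4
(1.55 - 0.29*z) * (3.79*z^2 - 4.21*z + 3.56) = -1.0991*z^3 + 7.0954*z^2 - 7.5579*z + 5.518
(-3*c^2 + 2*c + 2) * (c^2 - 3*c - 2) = -3*c^4 + 11*c^3 + 2*c^2 - 10*c - 4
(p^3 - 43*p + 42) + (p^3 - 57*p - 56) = 2*p^3 - 100*p - 14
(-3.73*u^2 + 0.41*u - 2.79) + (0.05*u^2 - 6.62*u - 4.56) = -3.68*u^2 - 6.21*u - 7.35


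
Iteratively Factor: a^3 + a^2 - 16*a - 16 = (a + 1)*(a^2 - 16) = (a + 1)*(a + 4)*(a - 4)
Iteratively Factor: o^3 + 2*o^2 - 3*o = (o)*(o^2 + 2*o - 3) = o*(o + 3)*(o - 1)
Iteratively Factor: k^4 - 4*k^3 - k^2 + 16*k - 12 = (k + 2)*(k^3 - 6*k^2 + 11*k - 6) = (k - 2)*(k + 2)*(k^2 - 4*k + 3) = (k - 3)*(k - 2)*(k + 2)*(k - 1)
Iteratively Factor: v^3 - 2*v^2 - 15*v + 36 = (v - 3)*(v^2 + v - 12) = (v - 3)*(v + 4)*(v - 3)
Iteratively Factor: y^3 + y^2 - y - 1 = (y + 1)*(y^2 - 1) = (y + 1)^2*(y - 1)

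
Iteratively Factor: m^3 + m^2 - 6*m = (m - 2)*(m^2 + 3*m) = m*(m - 2)*(m + 3)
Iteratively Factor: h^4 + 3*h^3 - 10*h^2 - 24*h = (h + 2)*(h^3 + h^2 - 12*h) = (h + 2)*(h + 4)*(h^2 - 3*h) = h*(h + 2)*(h + 4)*(h - 3)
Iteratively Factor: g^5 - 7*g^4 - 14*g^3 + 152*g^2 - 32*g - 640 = (g - 5)*(g^4 - 2*g^3 - 24*g^2 + 32*g + 128) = (g - 5)*(g + 2)*(g^3 - 4*g^2 - 16*g + 64) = (g - 5)*(g + 2)*(g + 4)*(g^2 - 8*g + 16) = (g - 5)*(g - 4)*(g + 2)*(g + 4)*(g - 4)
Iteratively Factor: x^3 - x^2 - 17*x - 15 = (x + 3)*(x^2 - 4*x - 5) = (x - 5)*(x + 3)*(x + 1)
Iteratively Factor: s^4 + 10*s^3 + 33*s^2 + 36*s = (s + 3)*(s^3 + 7*s^2 + 12*s) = (s + 3)^2*(s^2 + 4*s) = s*(s + 3)^2*(s + 4)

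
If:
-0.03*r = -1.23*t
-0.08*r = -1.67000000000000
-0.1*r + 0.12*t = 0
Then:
No Solution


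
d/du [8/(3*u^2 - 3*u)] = 8*(1 - 2*u)/(3*u^2*(u - 1)^2)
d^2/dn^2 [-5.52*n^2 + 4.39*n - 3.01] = -11.0400000000000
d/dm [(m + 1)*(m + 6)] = 2*m + 7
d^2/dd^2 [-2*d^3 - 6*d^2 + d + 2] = -12*d - 12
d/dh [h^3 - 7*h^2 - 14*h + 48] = 3*h^2 - 14*h - 14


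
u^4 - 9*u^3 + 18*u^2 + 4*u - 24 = (u - 6)*(u - 2)^2*(u + 1)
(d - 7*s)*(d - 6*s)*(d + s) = d^3 - 12*d^2*s + 29*d*s^2 + 42*s^3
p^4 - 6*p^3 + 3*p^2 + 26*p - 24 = (p - 4)*(p - 3)*(p - 1)*(p + 2)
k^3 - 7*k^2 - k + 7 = (k - 7)*(k - 1)*(k + 1)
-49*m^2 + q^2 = (-7*m + q)*(7*m + q)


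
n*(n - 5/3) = n^2 - 5*n/3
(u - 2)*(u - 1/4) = u^2 - 9*u/4 + 1/2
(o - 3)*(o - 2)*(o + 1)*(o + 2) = o^4 - 2*o^3 - 7*o^2 + 8*o + 12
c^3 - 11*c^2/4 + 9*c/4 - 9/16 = (c - 3/2)*(c - 3/4)*(c - 1/2)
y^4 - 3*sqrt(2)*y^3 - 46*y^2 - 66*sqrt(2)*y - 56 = (y - 7*sqrt(2))*(y + sqrt(2))^2*(y + 2*sqrt(2))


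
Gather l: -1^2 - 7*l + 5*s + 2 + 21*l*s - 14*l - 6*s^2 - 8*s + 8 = l*(21*s - 21) - 6*s^2 - 3*s + 9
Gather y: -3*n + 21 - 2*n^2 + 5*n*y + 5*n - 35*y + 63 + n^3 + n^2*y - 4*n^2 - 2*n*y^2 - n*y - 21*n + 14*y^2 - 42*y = n^3 - 6*n^2 - 19*n + y^2*(14 - 2*n) + y*(n^2 + 4*n - 77) + 84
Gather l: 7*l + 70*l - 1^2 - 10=77*l - 11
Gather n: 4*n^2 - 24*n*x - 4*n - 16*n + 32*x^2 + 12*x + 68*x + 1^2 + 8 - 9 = 4*n^2 + n*(-24*x - 20) + 32*x^2 + 80*x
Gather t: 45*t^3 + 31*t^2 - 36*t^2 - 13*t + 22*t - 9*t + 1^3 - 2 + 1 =45*t^3 - 5*t^2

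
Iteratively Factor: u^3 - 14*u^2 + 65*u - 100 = (u - 5)*(u^2 - 9*u + 20) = (u - 5)*(u - 4)*(u - 5)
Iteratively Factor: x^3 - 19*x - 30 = (x - 5)*(x^2 + 5*x + 6) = (x - 5)*(x + 2)*(x + 3)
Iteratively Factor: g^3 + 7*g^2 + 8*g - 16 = (g + 4)*(g^2 + 3*g - 4) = (g - 1)*(g + 4)*(g + 4)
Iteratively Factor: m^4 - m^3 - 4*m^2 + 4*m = (m + 2)*(m^3 - 3*m^2 + 2*m) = (m - 2)*(m + 2)*(m^2 - m) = m*(m - 2)*(m + 2)*(m - 1)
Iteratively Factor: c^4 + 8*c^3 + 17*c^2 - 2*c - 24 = (c + 3)*(c^3 + 5*c^2 + 2*c - 8) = (c + 2)*(c + 3)*(c^2 + 3*c - 4) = (c - 1)*(c + 2)*(c + 3)*(c + 4)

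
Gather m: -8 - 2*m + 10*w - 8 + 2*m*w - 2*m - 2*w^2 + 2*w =m*(2*w - 4) - 2*w^2 + 12*w - 16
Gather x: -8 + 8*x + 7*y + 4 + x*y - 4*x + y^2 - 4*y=x*(y + 4) + y^2 + 3*y - 4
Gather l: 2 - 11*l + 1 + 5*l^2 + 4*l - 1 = 5*l^2 - 7*l + 2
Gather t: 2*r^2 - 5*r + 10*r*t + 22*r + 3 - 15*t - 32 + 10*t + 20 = 2*r^2 + 17*r + t*(10*r - 5) - 9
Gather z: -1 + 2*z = 2*z - 1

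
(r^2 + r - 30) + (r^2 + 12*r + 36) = 2*r^2 + 13*r + 6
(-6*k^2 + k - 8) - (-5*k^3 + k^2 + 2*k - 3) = 5*k^3 - 7*k^2 - k - 5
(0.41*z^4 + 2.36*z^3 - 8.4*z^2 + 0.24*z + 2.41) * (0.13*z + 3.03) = 0.0533*z^5 + 1.5491*z^4 + 6.0588*z^3 - 25.4208*z^2 + 1.0405*z + 7.3023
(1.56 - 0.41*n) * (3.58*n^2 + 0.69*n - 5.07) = -1.4678*n^3 + 5.3019*n^2 + 3.1551*n - 7.9092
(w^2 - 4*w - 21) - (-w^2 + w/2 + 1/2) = 2*w^2 - 9*w/2 - 43/2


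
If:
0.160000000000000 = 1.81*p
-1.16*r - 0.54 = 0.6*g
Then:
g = -1.93333333333333*r - 0.9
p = 0.09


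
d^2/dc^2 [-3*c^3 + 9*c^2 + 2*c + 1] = 18 - 18*c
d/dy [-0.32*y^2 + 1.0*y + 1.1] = 1.0 - 0.64*y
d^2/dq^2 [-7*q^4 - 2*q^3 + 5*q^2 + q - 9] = -84*q^2 - 12*q + 10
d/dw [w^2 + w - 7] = 2*w + 1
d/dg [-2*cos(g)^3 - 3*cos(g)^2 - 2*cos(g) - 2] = 2*(3*cos(g)^2 + 3*cos(g) + 1)*sin(g)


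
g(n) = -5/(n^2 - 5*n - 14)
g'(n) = -5*(5 - 2*n)/(n^2 - 5*n - 14)^2 = 5*(2*n - 5)/(-n^2 + 5*n + 14)^2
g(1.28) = 0.27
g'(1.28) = -0.03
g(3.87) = 0.27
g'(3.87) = 0.04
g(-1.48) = 1.13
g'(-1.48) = -2.05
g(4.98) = 0.35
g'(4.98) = 0.12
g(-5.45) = -0.12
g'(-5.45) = -0.04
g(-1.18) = 0.75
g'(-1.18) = -0.82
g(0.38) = 0.32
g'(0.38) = -0.09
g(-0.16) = 0.38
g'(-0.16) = -0.15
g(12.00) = -0.07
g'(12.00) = 0.02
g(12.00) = -0.07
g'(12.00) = 0.02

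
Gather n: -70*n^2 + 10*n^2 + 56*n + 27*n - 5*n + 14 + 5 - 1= -60*n^2 + 78*n + 18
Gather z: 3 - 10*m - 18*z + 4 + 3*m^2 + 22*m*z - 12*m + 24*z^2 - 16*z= 3*m^2 - 22*m + 24*z^2 + z*(22*m - 34) + 7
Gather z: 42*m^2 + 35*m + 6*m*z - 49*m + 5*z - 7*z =42*m^2 - 14*m + z*(6*m - 2)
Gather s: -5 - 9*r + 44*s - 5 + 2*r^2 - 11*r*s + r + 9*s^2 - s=2*r^2 - 8*r + 9*s^2 + s*(43 - 11*r) - 10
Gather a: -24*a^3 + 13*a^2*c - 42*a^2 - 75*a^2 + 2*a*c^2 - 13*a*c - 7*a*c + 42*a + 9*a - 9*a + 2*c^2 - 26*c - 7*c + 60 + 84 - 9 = -24*a^3 + a^2*(13*c - 117) + a*(2*c^2 - 20*c + 42) + 2*c^2 - 33*c + 135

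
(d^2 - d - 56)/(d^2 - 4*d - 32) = (d + 7)/(d + 4)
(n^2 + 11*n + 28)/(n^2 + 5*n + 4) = (n + 7)/(n + 1)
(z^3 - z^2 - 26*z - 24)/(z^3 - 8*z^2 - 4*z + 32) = (z^3 - z^2 - 26*z - 24)/(z^3 - 8*z^2 - 4*z + 32)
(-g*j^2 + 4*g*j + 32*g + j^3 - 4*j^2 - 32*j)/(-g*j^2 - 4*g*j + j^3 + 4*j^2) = (j - 8)/j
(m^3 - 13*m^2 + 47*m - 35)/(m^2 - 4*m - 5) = (m^2 - 8*m + 7)/(m + 1)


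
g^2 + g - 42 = (g - 6)*(g + 7)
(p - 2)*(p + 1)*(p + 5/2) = p^3 + 3*p^2/2 - 9*p/2 - 5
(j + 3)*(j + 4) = j^2 + 7*j + 12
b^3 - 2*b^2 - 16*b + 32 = (b - 4)*(b - 2)*(b + 4)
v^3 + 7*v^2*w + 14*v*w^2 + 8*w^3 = (v + w)*(v + 2*w)*(v + 4*w)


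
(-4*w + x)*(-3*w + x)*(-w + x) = -12*w^3 + 19*w^2*x - 8*w*x^2 + x^3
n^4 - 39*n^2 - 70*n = n*(n - 7)*(n + 2)*(n + 5)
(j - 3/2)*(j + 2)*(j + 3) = j^3 + 7*j^2/2 - 3*j/2 - 9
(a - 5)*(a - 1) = a^2 - 6*a + 5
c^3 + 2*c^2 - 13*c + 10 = (c - 2)*(c - 1)*(c + 5)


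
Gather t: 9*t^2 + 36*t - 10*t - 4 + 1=9*t^2 + 26*t - 3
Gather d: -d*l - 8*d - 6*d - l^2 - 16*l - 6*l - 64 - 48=d*(-l - 14) - l^2 - 22*l - 112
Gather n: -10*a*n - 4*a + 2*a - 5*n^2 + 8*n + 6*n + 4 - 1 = -2*a - 5*n^2 + n*(14 - 10*a) + 3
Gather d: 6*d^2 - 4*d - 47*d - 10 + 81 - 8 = 6*d^2 - 51*d + 63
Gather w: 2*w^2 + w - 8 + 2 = 2*w^2 + w - 6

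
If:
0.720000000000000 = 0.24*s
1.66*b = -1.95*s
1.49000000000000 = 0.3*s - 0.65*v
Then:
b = -3.52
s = 3.00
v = -0.91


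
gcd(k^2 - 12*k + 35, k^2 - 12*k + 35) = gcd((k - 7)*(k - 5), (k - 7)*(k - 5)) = k^2 - 12*k + 35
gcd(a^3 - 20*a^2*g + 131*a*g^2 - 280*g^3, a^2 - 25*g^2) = a - 5*g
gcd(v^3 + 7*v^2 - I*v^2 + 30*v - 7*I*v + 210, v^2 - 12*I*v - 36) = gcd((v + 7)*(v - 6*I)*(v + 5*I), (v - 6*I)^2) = v - 6*I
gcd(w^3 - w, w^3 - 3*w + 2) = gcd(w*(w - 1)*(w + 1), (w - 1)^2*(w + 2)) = w - 1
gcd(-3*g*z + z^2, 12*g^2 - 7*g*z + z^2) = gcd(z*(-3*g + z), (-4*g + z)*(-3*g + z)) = -3*g + z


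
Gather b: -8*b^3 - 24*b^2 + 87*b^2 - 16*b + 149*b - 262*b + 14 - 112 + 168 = -8*b^3 + 63*b^2 - 129*b + 70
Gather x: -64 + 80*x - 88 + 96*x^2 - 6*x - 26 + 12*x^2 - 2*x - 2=108*x^2 + 72*x - 180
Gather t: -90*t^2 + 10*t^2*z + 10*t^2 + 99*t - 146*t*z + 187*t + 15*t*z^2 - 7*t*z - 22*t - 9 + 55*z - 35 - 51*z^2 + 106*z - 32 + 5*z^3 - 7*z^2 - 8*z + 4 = t^2*(10*z - 80) + t*(15*z^2 - 153*z + 264) + 5*z^3 - 58*z^2 + 153*z - 72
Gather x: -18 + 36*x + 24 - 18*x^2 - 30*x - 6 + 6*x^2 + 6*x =-12*x^2 + 12*x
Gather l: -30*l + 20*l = -10*l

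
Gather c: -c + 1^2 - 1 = -c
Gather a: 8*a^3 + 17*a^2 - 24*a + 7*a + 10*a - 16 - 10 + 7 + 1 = 8*a^3 + 17*a^2 - 7*a - 18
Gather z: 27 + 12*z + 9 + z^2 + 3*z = z^2 + 15*z + 36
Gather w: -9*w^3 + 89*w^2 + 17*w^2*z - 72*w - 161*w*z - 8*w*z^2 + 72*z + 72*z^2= -9*w^3 + w^2*(17*z + 89) + w*(-8*z^2 - 161*z - 72) + 72*z^2 + 72*z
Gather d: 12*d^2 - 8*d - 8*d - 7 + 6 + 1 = 12*d^2 - 16*d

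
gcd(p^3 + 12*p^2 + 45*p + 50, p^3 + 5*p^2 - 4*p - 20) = p^2 + 7*p + 10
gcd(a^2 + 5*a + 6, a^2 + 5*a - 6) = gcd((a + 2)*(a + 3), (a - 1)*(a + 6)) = 1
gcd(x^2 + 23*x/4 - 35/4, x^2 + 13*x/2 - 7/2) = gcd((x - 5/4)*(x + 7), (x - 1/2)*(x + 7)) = x + 7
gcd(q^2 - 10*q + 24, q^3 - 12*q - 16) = q - 4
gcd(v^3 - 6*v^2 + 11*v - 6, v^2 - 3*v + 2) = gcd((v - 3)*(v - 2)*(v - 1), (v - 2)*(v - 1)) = v^2 - 3*v + 2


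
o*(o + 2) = o^2 + 2*o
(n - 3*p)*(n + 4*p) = n^2 + n*p - 12*p^2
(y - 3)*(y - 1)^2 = y^3 - 5*y^2 + 7*y - 3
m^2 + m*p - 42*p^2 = (m - 6*p)*(m + 7*p)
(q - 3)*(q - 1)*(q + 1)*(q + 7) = q^4 + 4*q^3 - 22*q^2 - 4*q + 21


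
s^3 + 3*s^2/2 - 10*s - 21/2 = (s - 3)*(s + 1)*(s + 7/2)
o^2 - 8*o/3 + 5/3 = (o - 5/3)*(o - 1)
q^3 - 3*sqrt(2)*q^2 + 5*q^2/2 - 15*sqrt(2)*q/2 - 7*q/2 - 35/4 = (q + 5/2)*(q - 7*sqrt(2)/2)*(q + sqrt(2)/2)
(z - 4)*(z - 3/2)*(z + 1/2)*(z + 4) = z^4 - z^3 - 67*z^2/4 + 16*z + 12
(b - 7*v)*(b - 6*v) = b^2 - 13*b*v + 42*v^2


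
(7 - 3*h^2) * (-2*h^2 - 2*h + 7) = 6*h^4 + 6*h^3 - 35*h^2 - 14*h + 49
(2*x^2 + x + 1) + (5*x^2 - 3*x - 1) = 7*x^2 - 2*x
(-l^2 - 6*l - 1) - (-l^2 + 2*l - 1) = -8*l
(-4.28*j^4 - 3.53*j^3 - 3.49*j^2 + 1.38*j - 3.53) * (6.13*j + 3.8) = -26.2364*j^5 - 37.9029*j^4 - 34.8077*j^3 - 4.8026*j^2 - 16.3949*j - 13.414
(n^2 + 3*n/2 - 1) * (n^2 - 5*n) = n^4 - 7*n^3/2 - 17*n^2/2 + 5*n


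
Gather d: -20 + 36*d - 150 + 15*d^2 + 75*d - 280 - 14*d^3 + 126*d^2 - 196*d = -14*d^3 + 141*d^2 - 85*d - 450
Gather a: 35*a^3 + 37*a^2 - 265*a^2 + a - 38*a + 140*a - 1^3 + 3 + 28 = 35*a^3 - 228*a^2 + 103*a + 30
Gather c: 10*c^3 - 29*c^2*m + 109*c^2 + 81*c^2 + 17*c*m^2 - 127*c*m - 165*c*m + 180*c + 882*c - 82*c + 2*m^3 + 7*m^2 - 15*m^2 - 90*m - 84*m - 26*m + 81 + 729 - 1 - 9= 10*c^3 + c^2*(190 - 29*m) + c*(17*m^2 - 292*m + 980) + 2*m^3 - 8*m^2 - 200*m + 800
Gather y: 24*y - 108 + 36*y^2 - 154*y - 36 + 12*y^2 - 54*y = 48*y^2 - 184*y - 144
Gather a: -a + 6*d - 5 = -a + 6*d - 5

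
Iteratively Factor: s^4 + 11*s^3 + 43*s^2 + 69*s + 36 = (s + 3)*(s^3 + 8*s^2 + 19*s + 12) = (s + 1)*(s + 3)*(s^2 + 7*s + 12) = (s + 1)*(s + 3)*(s + 4)*(s + 3)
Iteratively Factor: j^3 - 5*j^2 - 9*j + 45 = (j - 5)*(j^2 - 9) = (j - 5)*(j + 3)*(j - 3)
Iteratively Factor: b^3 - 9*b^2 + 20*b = (b - 5)*(b^2 - 4*b) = (b - 5)*(b - 4)*(b)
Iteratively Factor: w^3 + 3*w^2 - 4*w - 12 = (w + 2)*(w^2 + w - 6) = (w + 2)*(w + 3)*(w - 2)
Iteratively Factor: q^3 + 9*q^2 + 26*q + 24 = (q + 3)*(q^2 + 6*q + 8) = (q + 2)*(q + 3)*(q + 4)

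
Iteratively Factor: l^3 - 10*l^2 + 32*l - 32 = (l - 2)*(l^2 - 8*l + 16) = (l - 4)*(l - 2)*(l - 4)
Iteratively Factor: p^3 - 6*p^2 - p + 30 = (p - 3)*(p^2 - 3*p - 10) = (p - 5)*(p - 3)*(p + 2)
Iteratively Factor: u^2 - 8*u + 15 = (u - 5)*(u - 3)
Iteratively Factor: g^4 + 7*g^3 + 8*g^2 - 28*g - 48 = (g + 2)*(g^3 + 5*g^2 - 2*g - 24) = (g + 2)*(g + 4)*(g^2 + g - 6) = (g + 2)*(g + 3)*(g + 4)*(g - 2)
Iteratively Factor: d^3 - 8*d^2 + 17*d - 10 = (d - 2)*(d^2 - 6*d + 5) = (d - 5)*(d - 2)*(d - 1)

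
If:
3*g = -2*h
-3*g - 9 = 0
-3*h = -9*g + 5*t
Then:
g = -3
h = 9/2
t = -81/10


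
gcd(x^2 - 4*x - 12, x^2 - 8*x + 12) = x - 6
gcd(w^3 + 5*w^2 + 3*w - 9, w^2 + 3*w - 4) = w - 1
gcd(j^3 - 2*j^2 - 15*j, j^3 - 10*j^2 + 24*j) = j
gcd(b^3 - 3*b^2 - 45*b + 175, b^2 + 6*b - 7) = b + 7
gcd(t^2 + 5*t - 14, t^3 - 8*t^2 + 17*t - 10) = t - 2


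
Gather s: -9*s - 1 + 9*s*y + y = s*(9*y - 9) + y - 1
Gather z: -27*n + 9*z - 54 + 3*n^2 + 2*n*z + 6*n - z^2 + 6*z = 3*n^2 - 21*n - z^2 + z*(2*n + 15) - 54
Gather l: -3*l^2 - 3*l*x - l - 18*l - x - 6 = -3*l^2 + l*(-3*x - 19) - x - 6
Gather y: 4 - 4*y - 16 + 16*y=12*y - 12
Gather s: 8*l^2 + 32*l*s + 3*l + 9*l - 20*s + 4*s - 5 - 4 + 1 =8*l^2 + 12*l + s*(32*l - 16) - 8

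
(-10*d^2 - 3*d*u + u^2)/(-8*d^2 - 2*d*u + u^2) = (-5*d + u)/(-4*d + u)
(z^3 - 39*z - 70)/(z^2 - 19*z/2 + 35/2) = 2*(z^2 + 7*z + 10)/(2*z - 5)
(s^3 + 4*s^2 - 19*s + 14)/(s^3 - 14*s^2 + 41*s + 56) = (s^3 + 4*s^2 - 19*s + 14)/(s^3 - 14*s^2 + 41*s + 56)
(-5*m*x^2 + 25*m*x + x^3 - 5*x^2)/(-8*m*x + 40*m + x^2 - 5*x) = x*(-5*m + x)/(-8*m + x)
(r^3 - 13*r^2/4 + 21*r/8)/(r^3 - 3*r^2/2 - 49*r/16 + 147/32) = 4*r/(4*r + 7)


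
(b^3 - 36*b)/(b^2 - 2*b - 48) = b*(b - 6)/(b - 8)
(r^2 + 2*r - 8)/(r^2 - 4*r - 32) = (r - 2)/(r - 8)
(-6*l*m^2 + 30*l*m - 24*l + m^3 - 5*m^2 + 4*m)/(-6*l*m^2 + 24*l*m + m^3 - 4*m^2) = (m - 1)/m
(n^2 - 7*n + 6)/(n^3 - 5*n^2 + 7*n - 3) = (n - 6)/(n^2 - 4*n + 3)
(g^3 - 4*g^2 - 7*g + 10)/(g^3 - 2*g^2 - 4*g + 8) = (g^2 - 6*g + 5)/(g^2 - 4*g + 4)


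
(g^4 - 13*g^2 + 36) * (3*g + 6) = 3*g^5 + 6*g^4 - 39*g^3 - 78*g^2 + 108*g + 216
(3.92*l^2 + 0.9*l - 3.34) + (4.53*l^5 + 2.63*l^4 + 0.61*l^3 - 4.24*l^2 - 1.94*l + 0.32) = 4.53*l^5 + 2.63*l^4 + 0.61*l^3 - 0.32*l^2 - 1.04*l - 3.02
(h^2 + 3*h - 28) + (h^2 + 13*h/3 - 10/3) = 2*h^2 + 22*h/3 - 94/3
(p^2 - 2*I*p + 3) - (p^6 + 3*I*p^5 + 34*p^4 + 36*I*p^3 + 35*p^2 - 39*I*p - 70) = -p^6 - 3*I*p^5 - 34*p^4 - 36*I*p^3 - 34*p^2 + 37*I*p + 73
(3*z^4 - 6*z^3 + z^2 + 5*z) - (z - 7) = 3*z^4 - 6*z^3 + z^2 + 4*z + 7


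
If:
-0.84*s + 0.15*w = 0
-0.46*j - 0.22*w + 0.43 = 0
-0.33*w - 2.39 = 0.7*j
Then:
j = -303.50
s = 113.67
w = 636.55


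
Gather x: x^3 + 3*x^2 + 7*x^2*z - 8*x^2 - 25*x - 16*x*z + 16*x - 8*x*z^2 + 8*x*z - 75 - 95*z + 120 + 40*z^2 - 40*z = x^3 + x^2*(7*z - 5) + x*(-8*z^2 - 8*z - 9) + 40*z^2 - 135*z + 45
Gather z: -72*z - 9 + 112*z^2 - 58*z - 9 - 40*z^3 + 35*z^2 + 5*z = -40*z^3 + 147*z^2 - 125*z - 18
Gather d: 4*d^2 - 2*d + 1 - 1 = 4*d^2 - 2*d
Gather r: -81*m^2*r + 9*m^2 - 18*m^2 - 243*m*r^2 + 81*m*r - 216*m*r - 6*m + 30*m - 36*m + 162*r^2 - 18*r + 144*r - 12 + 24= -9*m^2 - 12*m + r^2*(162 - 243*m) + r*(-81*m^2 - 135*m + 126) + 12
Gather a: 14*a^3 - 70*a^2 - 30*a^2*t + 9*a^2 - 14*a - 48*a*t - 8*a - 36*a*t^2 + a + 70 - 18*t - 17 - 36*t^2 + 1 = 14*a^3 + a^2*(-30*t - 61) + a*(-36*t^2 - 48*t - 21) - 36*t^2 - 18*t + 54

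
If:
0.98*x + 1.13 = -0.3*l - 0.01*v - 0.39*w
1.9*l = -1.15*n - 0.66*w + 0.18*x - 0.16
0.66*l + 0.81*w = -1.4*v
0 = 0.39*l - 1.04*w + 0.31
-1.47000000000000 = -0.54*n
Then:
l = -1.67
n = 2.72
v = 0.98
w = -0.33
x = -0.52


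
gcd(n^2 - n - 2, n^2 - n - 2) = n^2 - n - 2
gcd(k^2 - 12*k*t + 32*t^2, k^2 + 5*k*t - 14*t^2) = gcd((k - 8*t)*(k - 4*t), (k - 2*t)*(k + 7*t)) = 1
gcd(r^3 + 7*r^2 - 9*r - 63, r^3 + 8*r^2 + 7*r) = r + 7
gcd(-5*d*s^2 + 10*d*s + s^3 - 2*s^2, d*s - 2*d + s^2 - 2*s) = s - 2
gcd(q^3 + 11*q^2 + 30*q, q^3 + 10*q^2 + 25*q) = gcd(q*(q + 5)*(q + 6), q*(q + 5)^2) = q^2 + 5*q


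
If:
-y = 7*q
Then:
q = -y/7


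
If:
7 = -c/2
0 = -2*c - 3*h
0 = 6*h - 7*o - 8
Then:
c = -14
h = 28/3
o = 48/7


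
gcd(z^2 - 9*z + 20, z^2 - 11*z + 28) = z - 4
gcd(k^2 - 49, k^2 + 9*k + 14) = k + 7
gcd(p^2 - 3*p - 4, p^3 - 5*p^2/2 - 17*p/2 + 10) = p - 4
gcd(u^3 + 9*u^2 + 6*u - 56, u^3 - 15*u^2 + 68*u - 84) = u - 2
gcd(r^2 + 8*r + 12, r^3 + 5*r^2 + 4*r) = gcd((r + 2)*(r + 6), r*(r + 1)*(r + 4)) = 1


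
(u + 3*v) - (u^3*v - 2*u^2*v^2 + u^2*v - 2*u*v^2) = -u^3*v + 2*u^2*v^2 - u^2*v + 2*u*v^2 + u + 3*v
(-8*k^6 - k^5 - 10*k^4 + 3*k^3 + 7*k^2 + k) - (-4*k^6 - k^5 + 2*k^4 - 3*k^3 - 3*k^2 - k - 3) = -4*k^6 - 12*k^4 + 6*k^3 + 10*k^2 + 2*k + 3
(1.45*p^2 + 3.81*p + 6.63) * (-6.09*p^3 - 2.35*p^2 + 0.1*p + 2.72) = -8.8305*p^5 - 26.6104*p^4 - 49.1852*p^3 - 11.2555*p^2 + 11.0262*p + 18.0336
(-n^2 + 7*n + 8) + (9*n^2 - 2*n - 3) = 8*n^2 + 5*n + 5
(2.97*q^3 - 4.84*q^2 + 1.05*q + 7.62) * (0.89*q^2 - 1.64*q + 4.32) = 2.6433*q^5 - 9.1784*q^4 + 21.7025*q^3 - 15.849*q^2 - 7.9608*q + 32.9184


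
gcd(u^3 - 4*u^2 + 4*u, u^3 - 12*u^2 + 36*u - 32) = u^2 - 4*u + 4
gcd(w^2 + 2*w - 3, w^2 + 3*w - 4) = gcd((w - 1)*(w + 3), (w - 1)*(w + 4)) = w - 1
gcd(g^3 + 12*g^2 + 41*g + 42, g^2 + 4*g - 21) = g + 7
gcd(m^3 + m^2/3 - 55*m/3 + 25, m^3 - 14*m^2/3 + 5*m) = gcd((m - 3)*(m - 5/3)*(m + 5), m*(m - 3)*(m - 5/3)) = m^2 - 14*m/3 + 5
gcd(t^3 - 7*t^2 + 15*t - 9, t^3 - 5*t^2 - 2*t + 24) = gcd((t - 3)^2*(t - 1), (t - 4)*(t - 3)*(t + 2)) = t - 3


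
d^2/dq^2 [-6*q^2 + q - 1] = -12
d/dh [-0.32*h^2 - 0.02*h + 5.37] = -0.64*h - 0.02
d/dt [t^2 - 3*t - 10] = 2*t - 3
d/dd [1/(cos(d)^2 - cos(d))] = (-sin(d)/cos(d)^2 + 2*tan(d))/(cos(d) - 1)^2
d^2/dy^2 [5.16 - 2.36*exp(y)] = -2.36*exp(y)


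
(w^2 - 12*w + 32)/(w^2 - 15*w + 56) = (w - 4)/(w - 7)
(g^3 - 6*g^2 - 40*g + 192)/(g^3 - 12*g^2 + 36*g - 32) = (g^2 + 2*g - 24)/(g^2 - 4*g + 4)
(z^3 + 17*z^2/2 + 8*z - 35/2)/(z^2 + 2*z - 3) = (2*z^2 + 19*z + 35)/(2*(z + 3))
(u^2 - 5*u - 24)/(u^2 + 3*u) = (u - 8)/u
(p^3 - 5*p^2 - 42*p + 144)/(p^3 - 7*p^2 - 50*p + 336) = (p^2 + 3*p - 18)/(p^2 + p - 42)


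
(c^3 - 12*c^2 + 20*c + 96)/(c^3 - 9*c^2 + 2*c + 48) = (c - 6)/(c - 3)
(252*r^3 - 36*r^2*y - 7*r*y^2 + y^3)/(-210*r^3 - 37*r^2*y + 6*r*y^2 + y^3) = (-42*r^2 - r*y + y^2)/(35*r^2 + 12*r*y + y^2)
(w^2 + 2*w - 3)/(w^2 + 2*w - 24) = (w^2 + 2*w - 3)/(w^2 + 2*w - 24)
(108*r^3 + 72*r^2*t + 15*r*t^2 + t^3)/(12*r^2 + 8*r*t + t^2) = (18*r^2 + 9*r*t + t^2)/(2*r + t)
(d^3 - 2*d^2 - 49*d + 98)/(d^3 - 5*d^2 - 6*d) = (-d^3 + 2*d^2 + 49*d - 98)/(d*(-d^2 + 5*d + 6))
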